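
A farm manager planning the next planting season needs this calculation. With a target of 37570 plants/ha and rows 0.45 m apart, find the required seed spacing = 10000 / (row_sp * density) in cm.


spacing = 10000 / (row_sp * density)
        = 10000 / (0.45 * 37570)
        = 10000 / 16906.50
        = 0.59149 m = 59.15 cm


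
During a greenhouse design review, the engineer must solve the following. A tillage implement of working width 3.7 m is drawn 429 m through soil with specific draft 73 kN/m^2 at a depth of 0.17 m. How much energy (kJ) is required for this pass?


E = k * d * w * L
  = 73 * 0.17 * 3.7 * 429
  = 19698.39 kJ


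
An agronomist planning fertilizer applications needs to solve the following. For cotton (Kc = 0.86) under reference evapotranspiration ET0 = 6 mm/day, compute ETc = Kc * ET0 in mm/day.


ETc = Kc * ET0
    = 0.86 * 6
    = 5.16 mm/day


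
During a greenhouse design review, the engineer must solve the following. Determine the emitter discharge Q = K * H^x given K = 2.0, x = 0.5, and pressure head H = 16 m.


Q = K * H^x
  = 2.0 * 16^0.5
  = 2.0 * 4
  = 8 L/h


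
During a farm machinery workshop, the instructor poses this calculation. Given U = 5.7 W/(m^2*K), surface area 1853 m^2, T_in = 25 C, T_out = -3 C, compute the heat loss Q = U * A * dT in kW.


dT = 25 - (-3) = 28 K
Q = U * A * dT
  = 5.7 * 1853 * 28
  = 295738.80 W = 295.74 kW


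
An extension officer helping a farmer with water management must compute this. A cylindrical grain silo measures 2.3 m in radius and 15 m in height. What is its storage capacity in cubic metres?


V = pi * r^2 * h
  = pi * 2.3^2 * 15
  = pi * 5.29 * 15
  = 249.29 m^3


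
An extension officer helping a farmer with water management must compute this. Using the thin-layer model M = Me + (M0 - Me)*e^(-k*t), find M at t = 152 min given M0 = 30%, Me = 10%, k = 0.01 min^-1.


M = Me + (M0 - Me) * e^(-k*t)
  = 10 + (30 - 10) * e^(-0.01*152)
  = 10 + 20 * e^(-1.520)
  = 10 + 20 * 0.21871
  = 10 + 4.3742
  = 14.37%


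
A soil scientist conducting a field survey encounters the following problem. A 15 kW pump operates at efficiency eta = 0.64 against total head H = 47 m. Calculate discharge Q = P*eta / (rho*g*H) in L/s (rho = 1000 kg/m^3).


Q = (P * 1000 * eta) / (rho * g * H)
  = (15 * 1000 * 0.64) / (1000 * 9.81 * 47)
  = 9600 / 461070
  = 0.02082 m^3/s = 20.82 L/s


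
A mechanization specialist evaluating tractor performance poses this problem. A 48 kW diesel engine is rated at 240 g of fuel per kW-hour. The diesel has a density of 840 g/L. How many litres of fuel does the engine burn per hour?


FC = P * BSFC / rho_fuel
   = 48 * 240 / 840
   = 11520 / 840
   = 13.71 L/h


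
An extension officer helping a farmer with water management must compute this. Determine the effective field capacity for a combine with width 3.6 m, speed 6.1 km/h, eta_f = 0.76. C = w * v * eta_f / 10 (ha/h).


C = w * v * eta_f / 10
  = 3.6 * 6.1 * 0.76 / 10
  = 16.69 / 10
  = 1.67 ha/h


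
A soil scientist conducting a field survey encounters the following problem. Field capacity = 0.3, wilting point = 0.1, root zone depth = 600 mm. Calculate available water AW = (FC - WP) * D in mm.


AW = (FC - WP) * D
   = (0.3 - 0.1) * 600
   = 0.20 * 600
   = 120 mm


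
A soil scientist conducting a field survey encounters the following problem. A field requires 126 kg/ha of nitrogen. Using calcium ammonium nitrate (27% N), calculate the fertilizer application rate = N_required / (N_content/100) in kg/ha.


Rate = N_required / (N_content / 100)
     = 126 / (27 / 100)
     = 126 / 0.27
     = 466.67 kg/ha


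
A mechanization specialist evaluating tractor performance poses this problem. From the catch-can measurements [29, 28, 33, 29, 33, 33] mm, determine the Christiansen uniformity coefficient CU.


xbar = 185 / 6 = 30.833
sum|xi - xbar| = 13
CU = 100 * (1 - 13 / (6 * 30.833))
   = 100 * (1 - 0.0703)
   = 92.97%


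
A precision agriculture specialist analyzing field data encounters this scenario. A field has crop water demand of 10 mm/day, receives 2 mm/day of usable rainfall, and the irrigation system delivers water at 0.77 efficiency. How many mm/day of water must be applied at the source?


IWR = (ETc - Pe) / Ea
    = (10 - 2) / 0.77
    = 8 / 0.77
    = 10.39 mm/day


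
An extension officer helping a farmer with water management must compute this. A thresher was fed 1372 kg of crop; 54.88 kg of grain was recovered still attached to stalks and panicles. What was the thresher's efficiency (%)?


eta = (total - unthreshed) / total * 100
    = (1372 - 54.88) / 1372 * 100
    = 1317.12 / 1372 * 100
    = 96%


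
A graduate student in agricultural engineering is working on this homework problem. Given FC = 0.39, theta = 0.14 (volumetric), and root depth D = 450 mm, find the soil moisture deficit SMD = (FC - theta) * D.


SMD = (FC - theta) * D
    = (0.39 - 0.14) * 450
    = 0.250 * 450
    = 112.50 mm


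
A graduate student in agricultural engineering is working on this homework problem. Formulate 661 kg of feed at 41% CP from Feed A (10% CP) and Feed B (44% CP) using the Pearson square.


parts_A = CP_b - target = 44 - 41 = 3
parts_B = target - CP_a = 41 - 10 = 31
total_parts = 3 + 31 = 34
Feed A = 661 * 3 / 34 = 58.32 kg
Feed B = 661 * 31 / 34 = 602.68 kg

58.32 kg


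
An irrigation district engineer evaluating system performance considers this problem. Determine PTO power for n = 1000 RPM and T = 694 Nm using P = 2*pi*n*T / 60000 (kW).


P = 2*pi*n*T / 60000
  = 2*pi * 1000 * 694 / 60000
  = 4360530.60 / 60000
  = 72.68 kW


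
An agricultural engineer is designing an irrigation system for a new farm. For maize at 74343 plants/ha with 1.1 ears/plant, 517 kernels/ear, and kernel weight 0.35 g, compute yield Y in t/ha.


Y = density * ears * kernels * kw
  = 74343 * 1.1 * 517 * 0.35 g/ha
  = 14797602.44 g/ha
  = 14797.60 kg/ha = 14.80 t/ha


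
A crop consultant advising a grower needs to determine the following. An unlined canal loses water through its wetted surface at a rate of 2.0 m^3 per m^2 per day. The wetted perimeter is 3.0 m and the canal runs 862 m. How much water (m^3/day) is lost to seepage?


S = C * P * L
  = 2.0 * 3.0 * 862
  = 5172 m^3/day


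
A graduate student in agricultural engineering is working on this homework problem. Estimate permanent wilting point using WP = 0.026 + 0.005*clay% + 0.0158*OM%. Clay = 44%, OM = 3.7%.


WP = 0.026 + 0.005*44 + 0.0158*3.7
   = 0.026 + 0.2200 + 0.0585
   = 0.3045


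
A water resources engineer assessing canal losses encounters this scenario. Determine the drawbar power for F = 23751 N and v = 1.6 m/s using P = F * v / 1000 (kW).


P = F * v / 1000
  = 23751 * 1.6 / 1000
  = 38001.60 / 1000
  = 38.00 kW


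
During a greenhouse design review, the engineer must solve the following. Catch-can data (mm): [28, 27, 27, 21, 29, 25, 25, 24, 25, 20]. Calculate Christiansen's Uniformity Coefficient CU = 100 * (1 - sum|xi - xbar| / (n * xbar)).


xbar = 251 / 10 = 25.100
sum|xi - xbar| = 21.200
CU = 100 * (1 - 21.200 / (10 * 25.100))
   = 100 * (1 - 0.0845)
   = 91.55%


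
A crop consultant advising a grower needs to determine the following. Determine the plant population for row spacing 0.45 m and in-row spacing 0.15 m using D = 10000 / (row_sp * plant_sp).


D = 10000 / (row_sp * plant_sp)
  = 10000 / (0.45 * 0.15)
  = 10000 / 0.0675
  = 148148.15 plants/ha


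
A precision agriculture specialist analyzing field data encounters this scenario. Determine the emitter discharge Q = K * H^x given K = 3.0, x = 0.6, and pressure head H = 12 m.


Q = K * H^x
  = 3.0 * 12^0.6
  = 3.0 * 4.4413
  = 13.32 L/h


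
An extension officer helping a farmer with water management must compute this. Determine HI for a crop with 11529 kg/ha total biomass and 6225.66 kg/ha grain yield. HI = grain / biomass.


HI = grain_yield / biomass
   = 6225.66 / 11529
   = 0.54


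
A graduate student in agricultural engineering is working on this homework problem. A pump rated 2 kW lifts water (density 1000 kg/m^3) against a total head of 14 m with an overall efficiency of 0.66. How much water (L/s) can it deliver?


Q = (P * 1000 * eta) / (rho * g * H)
  = (2 * 1000 * 0.66) / (1000 * 9.81 * 14)
  = 1320 / 137340
  = 0.00961 m^3/s = 9.61 L/s


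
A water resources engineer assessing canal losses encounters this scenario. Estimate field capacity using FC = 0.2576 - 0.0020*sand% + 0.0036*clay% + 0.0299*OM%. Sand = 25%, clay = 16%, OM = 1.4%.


FC = 0.2576 - 0.0020*25 + 0.0036*16 + 0.0299*1.4
   = 0.2576 - 0.0500 + 0.0576 + 0.0419
   = 0.3071


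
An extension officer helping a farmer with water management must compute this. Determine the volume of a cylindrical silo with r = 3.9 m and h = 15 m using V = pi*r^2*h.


V = pi * r^2 * h
  = pi * 3.9^2 * 15
  = pi * 15.21 * 15
  = 716.75 m^3


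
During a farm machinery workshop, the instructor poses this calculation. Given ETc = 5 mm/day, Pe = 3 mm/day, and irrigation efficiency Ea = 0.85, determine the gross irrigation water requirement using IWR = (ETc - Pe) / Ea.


IWR = (ETc - Pe) / Ea
    = (5 - 3) / 0.85
    = 2 / 0.85
    = 2.35 mm/day


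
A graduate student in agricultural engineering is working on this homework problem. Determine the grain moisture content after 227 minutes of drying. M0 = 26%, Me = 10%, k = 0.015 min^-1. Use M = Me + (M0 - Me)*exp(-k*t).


M = Me + (M0 - Me) * e^(-k*t)
  = 10 + (26 - 10) * e^(-0.015*227)
  = 10 + 16 * e^(-3.405)
  = 10 + 16 * 0.03321
  = 10 + 0.5313
  = 10.53%


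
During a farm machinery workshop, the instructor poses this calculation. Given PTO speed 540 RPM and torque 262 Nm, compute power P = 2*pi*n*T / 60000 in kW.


P = 2*pi*n*T / 60000
  = 2*pi * 540 * 262 / 60000
  = 888945.06 / 60000
  = 14.82 kW


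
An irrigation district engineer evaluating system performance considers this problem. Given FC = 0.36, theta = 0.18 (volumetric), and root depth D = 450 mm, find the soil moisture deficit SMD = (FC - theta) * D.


SMD = (FC - theta) * D
    = (0.36 - 0.18) * 450
    = 0.180 * 450
    = 81 mm


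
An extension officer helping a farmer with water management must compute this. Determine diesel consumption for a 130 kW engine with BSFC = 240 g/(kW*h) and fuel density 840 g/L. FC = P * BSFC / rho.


FC = P * BSFC / rho_fuel
   = 130 * 240 / 840
   = 31200 / 840
   = 37.14 L/h


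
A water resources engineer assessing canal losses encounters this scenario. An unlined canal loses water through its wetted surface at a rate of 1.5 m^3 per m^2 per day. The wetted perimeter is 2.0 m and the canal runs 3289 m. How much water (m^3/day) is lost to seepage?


S = C * P * L
  = 1.5 * 2.0 * 3289
  = 9867 m^3/day


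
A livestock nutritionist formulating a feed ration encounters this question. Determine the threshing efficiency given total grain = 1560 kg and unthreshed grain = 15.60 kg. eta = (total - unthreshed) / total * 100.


eta = (total - unthreshed) / total * 100
    = (1560 - 15.60) / 1560 * 100
    = 1544.40 / 1560 * 100
    = 99%


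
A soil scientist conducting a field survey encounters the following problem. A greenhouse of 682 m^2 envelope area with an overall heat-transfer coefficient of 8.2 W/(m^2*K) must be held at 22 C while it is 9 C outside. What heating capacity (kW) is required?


dT = 22 - (9) = 13 K
Q = U * A * dT
  = 8.2 * 682 * 13
  = 72701.20 W = 72.70 kW


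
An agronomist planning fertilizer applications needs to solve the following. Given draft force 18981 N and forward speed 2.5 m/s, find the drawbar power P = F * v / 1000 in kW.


P = F * v / 1000
  = 18981 * 2.5 / 1000
  = 47452.50 / 1000
  = 47.45 kW


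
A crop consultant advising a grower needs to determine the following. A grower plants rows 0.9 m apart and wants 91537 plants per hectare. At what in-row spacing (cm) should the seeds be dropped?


spacing = 10000 / (row_sp * density)
        = 10000 / (0.9 * 91537)
        = 10000 / 82383.30
        = 0.12138 m = 12.14 cm


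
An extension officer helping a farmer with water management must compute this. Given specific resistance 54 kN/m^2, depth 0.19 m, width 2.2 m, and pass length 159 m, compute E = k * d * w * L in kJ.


E = k * d * w * L
  = 54 * 0.19 * 2.2 * 159
  = 3588.95 kJ


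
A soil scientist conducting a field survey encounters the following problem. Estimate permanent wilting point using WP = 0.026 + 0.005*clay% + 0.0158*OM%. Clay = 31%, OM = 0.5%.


WP = 0.026 + 0.005*31 + 0.0158*0.5
   = 0.026 + 0.1550 + 0.0079
   = 0.1889


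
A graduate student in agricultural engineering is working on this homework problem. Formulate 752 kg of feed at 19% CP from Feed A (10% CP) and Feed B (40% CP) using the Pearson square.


parts_A = CP_b - target = 40 - 19 = 21
parts_B = target - CP_a = 19 - 10 = 9
total_parts = 21 + 9 = 30
Feed A = 752 * 21 / 30 = 526.40 kg
Feed B = 752 * 9 / 30 = 225.60 kg

526.40 kg


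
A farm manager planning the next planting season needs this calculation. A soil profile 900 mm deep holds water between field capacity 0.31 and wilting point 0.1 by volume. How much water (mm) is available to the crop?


AW = (FC - WP) * D
   = (0.31 - 0.1) * 900
   = 0.21 * 900
   = 189 mm


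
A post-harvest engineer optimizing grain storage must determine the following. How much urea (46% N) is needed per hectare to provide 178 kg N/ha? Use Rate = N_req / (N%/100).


Rate = N_required / (N_content / 100)
     = 178 / (46 / 100)
     = 178 / 0.46
     = 386.96 kg/ha


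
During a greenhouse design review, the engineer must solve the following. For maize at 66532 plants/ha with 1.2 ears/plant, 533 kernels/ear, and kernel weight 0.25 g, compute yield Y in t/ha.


Y = density * ears * kernels * kw
  = 66532 * 1.2 * 533 * 0.25 g/ha
  = 10638466.80 g/ha
  = 10638.47 kg/ha = 10.64 t/ha


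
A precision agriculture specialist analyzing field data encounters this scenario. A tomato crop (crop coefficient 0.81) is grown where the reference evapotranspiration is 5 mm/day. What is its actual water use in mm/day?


ETc = Kc * ET0
    = 0.81 * 5
    = 4.05 mm/day


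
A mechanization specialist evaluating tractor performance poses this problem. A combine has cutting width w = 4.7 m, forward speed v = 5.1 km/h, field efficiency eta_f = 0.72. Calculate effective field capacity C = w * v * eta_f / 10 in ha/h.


C = w * v * eta_f / 10
  = 4.7 * 5.1 * 0.72 / 10
  = 17.26 / 10
  = 1.73 ha/h


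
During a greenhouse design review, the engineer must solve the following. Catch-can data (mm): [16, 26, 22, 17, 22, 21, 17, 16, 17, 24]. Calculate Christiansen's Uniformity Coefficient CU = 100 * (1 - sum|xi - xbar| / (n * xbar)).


xbar = 198 / 10 = 19.800
sum|xi - xbar| = 32
CU = 100 * (1 - 32 / (10 * 19.800))
   = 100 * (1 - 0.1616)
   = 83.84%


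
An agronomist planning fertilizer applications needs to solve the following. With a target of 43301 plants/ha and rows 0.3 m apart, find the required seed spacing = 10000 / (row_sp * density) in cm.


spacing = 10000 / (row_sp * density)
        = 10000 / (0.3 * 43301)
        = 10000 / 12990.30
        = 0.76981 m = 76.98 cm


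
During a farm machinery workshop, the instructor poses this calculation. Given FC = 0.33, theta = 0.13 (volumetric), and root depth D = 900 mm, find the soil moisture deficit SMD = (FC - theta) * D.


SMD = (FC - theta) * D
    = (0.33 - 0.13) * 900
    = 0.200 * 900
    = 180 mm


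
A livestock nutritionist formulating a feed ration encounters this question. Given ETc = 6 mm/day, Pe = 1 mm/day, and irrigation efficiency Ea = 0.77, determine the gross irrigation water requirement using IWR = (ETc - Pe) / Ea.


IWR = (ETc - Pe) / Ea
    = (6 - 1) / 0.77
    = 5 / 0.77
    = 6.49 mm/day


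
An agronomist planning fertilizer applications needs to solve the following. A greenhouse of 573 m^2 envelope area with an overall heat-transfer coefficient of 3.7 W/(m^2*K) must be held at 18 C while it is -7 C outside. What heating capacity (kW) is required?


dT = 18 - (-7) = 25 K
Q = U * A * dT
  = 3.7 * 573 * 25
  = 53002.50 W = 53.00 kW


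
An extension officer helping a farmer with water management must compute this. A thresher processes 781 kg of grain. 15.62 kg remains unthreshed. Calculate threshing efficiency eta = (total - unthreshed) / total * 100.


eta = (total - unthreshed) / total * 100
    = (781 - 15.62) / 781 * 100
    = 765.38 / 781 * 100
    = 98%


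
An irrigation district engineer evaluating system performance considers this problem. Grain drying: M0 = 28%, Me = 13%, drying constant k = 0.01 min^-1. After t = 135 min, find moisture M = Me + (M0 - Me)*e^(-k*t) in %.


M = Me + (M0 - Me) * e^(-k*t)
  = 13 + (28 - 13) * e^(-0.01*135)
  = 13 + 15 * e^(-1.350)
  = 13 + 15 * 0.25924
  = 13 + 3.8886
  = 16.89%


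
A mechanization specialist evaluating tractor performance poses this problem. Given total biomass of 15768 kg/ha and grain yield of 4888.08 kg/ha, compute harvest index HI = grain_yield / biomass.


HI = grain_yield / biomass
   = 4888.08 / 15768
   = 0.31


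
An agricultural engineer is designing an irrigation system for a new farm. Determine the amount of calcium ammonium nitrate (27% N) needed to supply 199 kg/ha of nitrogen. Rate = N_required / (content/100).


Rate = N_required / (N_content / 100)
     = 199 / (27 / 100)
     = 199 / 0.27
     = 737.04 kg/ha


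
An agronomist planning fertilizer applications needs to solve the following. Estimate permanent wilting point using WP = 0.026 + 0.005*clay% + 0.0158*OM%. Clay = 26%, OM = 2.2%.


WP = 0.026 + 0.005*26 + 0.0158*2.2
   = 0.026 + 0.1300 + 0.0348
   = 0.1908


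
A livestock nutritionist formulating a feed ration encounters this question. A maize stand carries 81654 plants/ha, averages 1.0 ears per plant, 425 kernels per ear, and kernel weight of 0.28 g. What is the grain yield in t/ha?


Y = density * ears * kernels * kw
  = 81654 * 1.0 * 425 * 0.28 g/ha
  = 9716826 g/ha
  = 9716.83 kg/ha = 9.72 t/ha


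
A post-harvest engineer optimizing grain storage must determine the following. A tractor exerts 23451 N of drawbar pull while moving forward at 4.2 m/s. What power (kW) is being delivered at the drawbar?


P = F * v / 1000
  = 23451 * 4.2 / 1000
  = 98494.20 / 1000
  = 98.49 kW


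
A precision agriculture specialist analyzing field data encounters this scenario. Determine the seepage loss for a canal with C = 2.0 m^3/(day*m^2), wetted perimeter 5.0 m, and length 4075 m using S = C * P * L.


S = C * P * L
  = 2.0 * 5.0 * 4075
  = 40750 m^3/day


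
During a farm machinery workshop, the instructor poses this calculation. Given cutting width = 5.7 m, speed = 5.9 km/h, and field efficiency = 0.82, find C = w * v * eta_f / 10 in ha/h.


C = w * v * eta_f / 10
  = 5.7 * 5.9 * 0.82 / 10
  = 27.58 / 10
  = 2.76 ha/h


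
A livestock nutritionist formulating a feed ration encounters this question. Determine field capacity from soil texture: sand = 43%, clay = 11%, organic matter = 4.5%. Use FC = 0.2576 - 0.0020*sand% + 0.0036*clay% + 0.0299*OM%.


FC = 0.2576 - 0.0020*43 + 0.0036*11 + 0.0299*4.5
   = 0.2576 - 0.0860 + 0.0396 + 0.1346
   = 0.3458


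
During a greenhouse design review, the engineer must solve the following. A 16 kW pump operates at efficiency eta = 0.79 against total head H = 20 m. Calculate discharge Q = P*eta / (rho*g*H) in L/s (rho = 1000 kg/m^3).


Q = (P * 1000 * eta) / (rho * g * H)
  = (16 * 1000 * 0.79) / (1000 * 9.81 * 20)
  = 12640 / 196200
  = 0.06442 m^3/s = 64.42 L/s


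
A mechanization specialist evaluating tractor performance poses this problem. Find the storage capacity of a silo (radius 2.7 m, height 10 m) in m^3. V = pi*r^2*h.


V = pi * r^2 * h
  = pi * 2.7^2 * 10
  = pi * 7.29 * 10
  = 229.02 m^3


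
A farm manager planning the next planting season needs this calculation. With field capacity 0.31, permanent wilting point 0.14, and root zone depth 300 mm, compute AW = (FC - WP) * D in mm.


AW = (FC - WP) * D
   = (0.31 - 0.14) * 300
   = 0.17 * 300
   = 51 mm


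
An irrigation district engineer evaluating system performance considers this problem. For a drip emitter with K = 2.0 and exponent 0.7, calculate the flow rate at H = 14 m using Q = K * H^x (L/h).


Q = K * H^x
  = 2.0 * 14^0.7
  = 2.0 * 6.3429
  = 12.69 L/h


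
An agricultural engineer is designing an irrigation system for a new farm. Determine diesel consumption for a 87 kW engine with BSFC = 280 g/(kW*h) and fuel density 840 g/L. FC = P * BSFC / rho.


FC = P * BSFC / rho_fuel
   = 87 * 280 / 840
   = 24360 / 840
   = 29 L/h


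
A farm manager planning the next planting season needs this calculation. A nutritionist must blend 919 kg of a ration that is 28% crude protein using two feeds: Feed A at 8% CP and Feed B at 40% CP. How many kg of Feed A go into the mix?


parts_A = CP_b - target = 40 - 28 = 12
parts_B = target - CP_a = 28 - 8 = 20
total_parts = 12 + 20 = 32
Feed A = 919 * 12 / 32 = 344.63 kg
Feed B = 919 * 20 / 32 = 574.38 kg

344.63 kg


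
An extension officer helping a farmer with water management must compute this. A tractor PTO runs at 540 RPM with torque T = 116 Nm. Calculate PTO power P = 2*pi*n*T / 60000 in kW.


P = 2*pi*n*T / 60000
  = 2*pi * 540 * 116 / 60000
  = 393578.73 / 60000
  = 6.56 kW


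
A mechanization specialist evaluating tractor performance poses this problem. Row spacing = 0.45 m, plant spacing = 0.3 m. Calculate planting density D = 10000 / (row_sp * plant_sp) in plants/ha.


D = 10000 / (row_sp * plant_sp)
  = 10000 / (0.45 * 0.3)
  = 10000 / 0.1350
  = 74074.07 plants/ha


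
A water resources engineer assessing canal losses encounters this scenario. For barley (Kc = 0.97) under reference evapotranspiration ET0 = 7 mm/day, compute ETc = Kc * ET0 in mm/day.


ETc = Kc * ET0
    = 0.97 * 7
    = 6.79 mm/day


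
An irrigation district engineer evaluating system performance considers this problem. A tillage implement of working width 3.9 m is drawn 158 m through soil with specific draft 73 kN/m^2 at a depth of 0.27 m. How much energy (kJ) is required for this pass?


E = k * d * w * L
  = 73 * 0.27 * 3.9 * 158
  = 12145.30 kJ


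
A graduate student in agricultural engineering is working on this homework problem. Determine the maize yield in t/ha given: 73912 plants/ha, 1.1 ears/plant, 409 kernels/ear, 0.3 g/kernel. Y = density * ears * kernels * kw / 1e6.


Y = density * ears * kernels * kw
  = 73912 * 1.1 * 409 * 0.3 g/ha
  = 9975902.64 g/ha
  = 9975.90 kg/ha = 9.98 t/ha


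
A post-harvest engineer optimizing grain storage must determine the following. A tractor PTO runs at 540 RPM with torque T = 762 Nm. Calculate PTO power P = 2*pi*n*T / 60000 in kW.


P = 2*pi*n*T / 60000
  = 2*pi * 540 * 762 / 60000
  = 2585405.09 / 60000
  = 43.09 kW


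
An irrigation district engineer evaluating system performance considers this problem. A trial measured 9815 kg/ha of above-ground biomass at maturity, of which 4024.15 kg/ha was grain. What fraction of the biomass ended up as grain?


HI = grain_yield / biomass
   = 4024.15 / 9815
   = 0.41


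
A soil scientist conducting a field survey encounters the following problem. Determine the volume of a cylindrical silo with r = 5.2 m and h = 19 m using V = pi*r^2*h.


V = pi * r^2 * h
  = pi * 5.2^2 * 19
  = pi * 27.04 * 19
  = 1614.02 m^3


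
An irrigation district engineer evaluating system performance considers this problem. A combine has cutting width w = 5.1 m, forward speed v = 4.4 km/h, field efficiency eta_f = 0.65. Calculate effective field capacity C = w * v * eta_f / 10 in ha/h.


C = w * v * eta_f / 10
  = 5.1 * 4.4 * 0.65 / 10
  = 14.59 / 10
  = 1.46 ha/h


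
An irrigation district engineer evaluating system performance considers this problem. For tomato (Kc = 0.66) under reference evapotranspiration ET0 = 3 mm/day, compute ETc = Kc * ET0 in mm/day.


ETc = Kc * ET0
    = 0.66 * 3
    = 1.98 mm/day


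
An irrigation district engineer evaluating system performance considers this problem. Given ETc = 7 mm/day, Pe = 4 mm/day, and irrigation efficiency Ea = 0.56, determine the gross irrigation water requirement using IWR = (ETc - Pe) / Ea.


IWR = (ETc - Pe) / Ea
    = (7 - 4) / 0.56
    = 3 / 0.56
    = 5.36 mm/day


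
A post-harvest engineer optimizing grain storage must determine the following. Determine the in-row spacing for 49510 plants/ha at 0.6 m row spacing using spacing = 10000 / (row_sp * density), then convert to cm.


spacing = 10000 / (row_sp * density)
        = 10000 / (0.6 * 49510)
        = 10000 / 29706
        = 0.33663 m = 33.66 cm


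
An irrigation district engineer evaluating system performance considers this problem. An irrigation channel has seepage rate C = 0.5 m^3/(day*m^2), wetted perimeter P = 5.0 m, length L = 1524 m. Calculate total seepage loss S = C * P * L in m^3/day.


S = C * P * L
  = 0.5 * 5.0 * 1524
  = 3810 m^3/day


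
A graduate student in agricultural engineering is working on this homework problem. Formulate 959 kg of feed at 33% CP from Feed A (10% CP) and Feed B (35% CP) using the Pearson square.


parts_A = CP_b - target = 35 - 33 = 2
parts_B = target - CP_a = 33 - 10 = 23
total_parts = 2 + 23 = 25
Feed A = 959 * 2 / 25 = 76.72 kg
Feed B = 959 * 23 / 25 = 882.28 kg

76.72 kg


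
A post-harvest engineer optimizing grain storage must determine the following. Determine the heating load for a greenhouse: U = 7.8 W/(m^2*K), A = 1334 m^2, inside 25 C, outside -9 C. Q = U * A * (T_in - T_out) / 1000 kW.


dT = 25 - (-9) = 34 K
Q = U * A * dT
  = 7.8 * 1334 * 34
  = 353776.80 W = 353.78 kW


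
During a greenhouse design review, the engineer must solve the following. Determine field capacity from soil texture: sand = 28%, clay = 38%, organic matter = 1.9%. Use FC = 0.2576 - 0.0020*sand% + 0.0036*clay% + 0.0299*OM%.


FC = 0.2576 - 0.0020*28 + 0.0036*38 + 0.0299*1.9
   = 0.2576 - 0.0560 + 0.1368 + 0.0568
   = 0.3952


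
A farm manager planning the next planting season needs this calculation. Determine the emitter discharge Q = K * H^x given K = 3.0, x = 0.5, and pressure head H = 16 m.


Q = K * H^x
  = 3.0 * 16^0.5
  = 3.0 * 4
  = 12 L/h


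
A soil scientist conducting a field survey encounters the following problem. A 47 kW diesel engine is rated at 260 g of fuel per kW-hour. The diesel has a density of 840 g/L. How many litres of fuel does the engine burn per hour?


FC = P * BSFC / rho_fuel
   = 47 * 260 / 840
   = 12220 / 840
   = 14.55 L/h


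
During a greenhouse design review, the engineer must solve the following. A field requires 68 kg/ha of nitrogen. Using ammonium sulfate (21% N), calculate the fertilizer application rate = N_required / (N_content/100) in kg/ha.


Rate = N_required / (N_content / 100)
     = 68 / (21 / 100)
     = 68 / 0.21
     = 323.81 kg/ha


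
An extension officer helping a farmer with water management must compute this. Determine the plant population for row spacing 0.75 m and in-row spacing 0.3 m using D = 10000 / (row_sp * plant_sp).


D = 10000 / (row_sp * plant_sp)
  = 10000 / (0.75 * 0.3)
  = 10000 / 0.2250
  = 44444.44 plants/ha


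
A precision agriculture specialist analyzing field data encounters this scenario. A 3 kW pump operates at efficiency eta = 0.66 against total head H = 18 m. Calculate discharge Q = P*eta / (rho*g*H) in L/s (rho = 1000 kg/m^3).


Q = (P * 1000 * eta) / (rho * g * H)
  = (3 * 1000 * 0.66) / (1000 * 9.81 * 18)
  = 1980 / 176580
  = 0.01121 m^3/s = 11.21 L/s


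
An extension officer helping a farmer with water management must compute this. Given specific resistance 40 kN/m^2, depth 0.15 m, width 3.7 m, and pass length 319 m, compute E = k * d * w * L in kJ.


E = k * d * w * L
  = 40 * 0.15 * 3.7 * 319
  = 7081.80 kJ


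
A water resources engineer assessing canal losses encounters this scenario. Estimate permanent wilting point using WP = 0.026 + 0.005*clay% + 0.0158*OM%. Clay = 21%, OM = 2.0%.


WP = 0.026 + 0.005*21 + 0.0158*2.0
   = 0.026 + 0.1050 + 0.0316
   = 0.1626


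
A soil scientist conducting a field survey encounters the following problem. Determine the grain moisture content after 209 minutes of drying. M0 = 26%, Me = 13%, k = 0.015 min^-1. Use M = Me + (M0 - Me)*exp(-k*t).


M = Me + (M0 - Me) * e^(-k*t)
  = 13 + (26 - 13) * e^(-0.015*209)
  = 13 + 13 * e^(-3.135)
  = 13 + 13 * 0.04350
  = 13 + 0.5655
  = 13.57%


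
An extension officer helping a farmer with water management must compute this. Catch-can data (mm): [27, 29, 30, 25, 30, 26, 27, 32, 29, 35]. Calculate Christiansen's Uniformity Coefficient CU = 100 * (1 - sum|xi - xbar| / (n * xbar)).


xbar = 290 / 10 = 29
sum|xi - xbar| = 22
CU = 100 * (1 - 22 / (10 * 29))
   = 100 * (1 - 0.0759)
   = 92.41%


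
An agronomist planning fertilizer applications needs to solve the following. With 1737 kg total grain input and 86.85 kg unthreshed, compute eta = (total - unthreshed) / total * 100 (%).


eta = (total - unthreshed) / total * 100
    = (1737 - 86.85) / 1737 * 100
    = 1650.15 / 1737 * 100
    = 95%


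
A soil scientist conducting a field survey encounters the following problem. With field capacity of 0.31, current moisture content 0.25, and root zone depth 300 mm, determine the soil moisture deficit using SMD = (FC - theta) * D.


SMD = (FC - theta) * D
    = (0.31 - 0.25) * 300
    = 0.060 * 300
    = 18 mm


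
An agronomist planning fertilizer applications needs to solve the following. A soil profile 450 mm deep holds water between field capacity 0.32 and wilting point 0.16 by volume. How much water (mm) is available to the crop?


AW = (FC - WP) * D
   = (0.32 - 0.16) * 450
   = 0.16 * 450
   = 72 mm


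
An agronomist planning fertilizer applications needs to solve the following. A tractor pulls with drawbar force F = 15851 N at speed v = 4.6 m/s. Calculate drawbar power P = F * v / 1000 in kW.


P = F * v / 1000
  = 15851 * 4.6 / 1000
  = 72914.60 / 1000
  = 72.91 kW


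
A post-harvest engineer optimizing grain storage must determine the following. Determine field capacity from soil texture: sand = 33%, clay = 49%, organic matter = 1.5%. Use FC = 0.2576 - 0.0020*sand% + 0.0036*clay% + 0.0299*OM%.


FC = 0.2576 - 0.0020*33 + 0.0036*49 + 0.0299*1.5
   = 0.2576 - 0.0660 + 0.1764 + 0.0449
   = 0.4129


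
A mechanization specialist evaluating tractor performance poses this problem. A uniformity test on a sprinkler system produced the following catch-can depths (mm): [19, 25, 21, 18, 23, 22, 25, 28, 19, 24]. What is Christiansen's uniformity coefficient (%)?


xbar = 224 / 10 = 22.400
sum|xi - xbar| = 26
CU = 100 * (1 - 26 / (10 * 22.400))
   = 100 * (1 - 0.1161)
   = 88.39%


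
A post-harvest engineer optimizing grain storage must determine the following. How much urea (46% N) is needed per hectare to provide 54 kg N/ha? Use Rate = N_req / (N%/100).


Rate = N_required / (N_content / 100)
     = 54 / (46 / 100)
     = 54 / 0.46
     = 117.39 kg/ha


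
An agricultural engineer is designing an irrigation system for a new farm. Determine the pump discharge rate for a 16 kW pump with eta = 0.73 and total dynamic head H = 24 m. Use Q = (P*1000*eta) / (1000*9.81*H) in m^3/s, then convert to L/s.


Q = (P * 1000 * eta) / (rho * g * H)
  = (16 * 1000 * 0.73) / (1000 * 9.81 * 24)
  = 11680 / 235440
  = 0.04961 m^3/s = 49.61 L/s


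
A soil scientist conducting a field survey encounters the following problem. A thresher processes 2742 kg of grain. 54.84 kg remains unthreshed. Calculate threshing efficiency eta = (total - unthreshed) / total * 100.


eta = (total - unthreshed) / total * 100
    = (2742 - 54.84) / 2742 * 100
    = 2687.16 / 2742 * 100
    = 98%


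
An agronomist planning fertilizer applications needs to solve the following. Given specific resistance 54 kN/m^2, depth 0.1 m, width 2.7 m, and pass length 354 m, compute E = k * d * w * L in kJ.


E = k * d * w * L
  = 54 * 0.1 * 2.7 * 354
  = 5161.32 kJ


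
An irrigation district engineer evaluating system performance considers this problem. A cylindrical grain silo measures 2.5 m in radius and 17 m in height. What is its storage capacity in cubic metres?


V = pi * r^2 * h
  = pi * 2.5^2 * 17
  = pi * 6.25 * 17
  = 333.79 m^3


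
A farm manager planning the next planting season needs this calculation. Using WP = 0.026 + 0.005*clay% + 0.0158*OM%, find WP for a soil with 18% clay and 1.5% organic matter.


WP = 0.026 + 0.005*18 + 0.0158*1.5
   = 0.026 + 0.0900 + 0.0237
   = 0.1397


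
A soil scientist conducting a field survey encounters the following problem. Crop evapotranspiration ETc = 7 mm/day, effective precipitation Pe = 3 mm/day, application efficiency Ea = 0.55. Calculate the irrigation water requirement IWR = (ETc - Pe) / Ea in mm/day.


IWR = (ETc - Pe) / Ea
    = (7 - 3) / 0.55
    = 4 / 0.55
    = 7.27 mm/day


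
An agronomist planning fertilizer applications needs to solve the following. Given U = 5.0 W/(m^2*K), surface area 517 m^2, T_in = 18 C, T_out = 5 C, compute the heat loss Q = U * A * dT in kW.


dT = 18 - (5) = 13 K
Q = U * A * dT
  = 5.0 * 517 * 13
  = 33605 W = 33.61 kW


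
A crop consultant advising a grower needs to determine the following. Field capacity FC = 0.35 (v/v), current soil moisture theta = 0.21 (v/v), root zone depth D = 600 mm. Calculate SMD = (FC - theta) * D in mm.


SMD = (FC - theta) * D
    = (0.35 - 0.21) * 600
    = 0.140 * 600
    = 84 mm


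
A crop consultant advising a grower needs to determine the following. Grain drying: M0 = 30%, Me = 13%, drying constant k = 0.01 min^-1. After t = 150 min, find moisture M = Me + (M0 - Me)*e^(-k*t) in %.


M = Me + (M0 - Me) * e^(-k*t)
  = 13 + (30 - 13) * e^(-0.01*150)
  = 13 + 17 * e^(-1.500)
  = 13 + 17 * 0.22313
  = 13 + 3.7932
  = 16.79%


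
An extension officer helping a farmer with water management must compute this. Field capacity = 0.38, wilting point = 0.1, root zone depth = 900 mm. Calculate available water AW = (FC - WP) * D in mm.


AW = (FC - WP) * D
   = (0.38 - 0.1) * 900
   = 0.28 * 900
   = 252 mm


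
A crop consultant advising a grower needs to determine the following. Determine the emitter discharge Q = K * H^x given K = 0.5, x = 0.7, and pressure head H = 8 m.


Q = K * H^x
  = 0.5 * 8^0.7
  = 0.5 * 4.2871
  = 2.14 L/h


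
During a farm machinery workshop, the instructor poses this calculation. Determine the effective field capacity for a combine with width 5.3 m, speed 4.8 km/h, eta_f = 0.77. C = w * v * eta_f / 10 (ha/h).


C = w * v * eta_f / 10
  = 5.3 * 4.8 * 0.77 / 10
  = 19.59 / 10
  = 1.96 ha/h


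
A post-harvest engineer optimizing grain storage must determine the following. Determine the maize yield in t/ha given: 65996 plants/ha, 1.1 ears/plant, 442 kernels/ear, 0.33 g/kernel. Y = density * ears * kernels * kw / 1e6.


Y = density * ears * kernels * kw
  = 65996 * 1.1 * 442 * 0.33 g/ha
  = 10588794.22 g/ha
  = 10588.79 kg/ha = 10.59 t/ha


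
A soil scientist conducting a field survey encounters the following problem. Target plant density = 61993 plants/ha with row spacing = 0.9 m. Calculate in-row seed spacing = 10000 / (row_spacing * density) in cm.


spacing = 10000 / (row_sp * density)
        = 10000 / (0.9 * 61993)
        = 10000 / 55793.70
        = 0.17923 m = 17.92 cm


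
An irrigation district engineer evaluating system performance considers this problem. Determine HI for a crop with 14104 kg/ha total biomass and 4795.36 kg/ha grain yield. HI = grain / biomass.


HI = grain_yield / biomass
   = 4795.36 / 14104
   = 0.34


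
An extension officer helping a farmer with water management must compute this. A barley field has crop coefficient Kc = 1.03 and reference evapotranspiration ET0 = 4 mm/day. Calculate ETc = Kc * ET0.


ETc = Kc * ET0
    = 1.03 * 4
    = 4.12 mm/day


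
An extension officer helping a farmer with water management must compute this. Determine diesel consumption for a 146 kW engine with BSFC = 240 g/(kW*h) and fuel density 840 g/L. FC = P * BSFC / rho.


FC = P * BSFC / rho_fuel
   = 146 * 240 / 840
   = 35040 / 840
   = 41.71 L/h


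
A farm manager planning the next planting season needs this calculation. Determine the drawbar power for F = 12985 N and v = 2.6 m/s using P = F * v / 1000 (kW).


P = F * v / 1000
  = 12985 * 2.6 / 1000
  = 33761 / 1000
  = 33.76 kW


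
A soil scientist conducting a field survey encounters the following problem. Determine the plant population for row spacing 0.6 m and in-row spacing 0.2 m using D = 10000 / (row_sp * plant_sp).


D = 10000 / (row_sp * plant_sp)
  = 10000 / (0.6 * 0.2)
  = 10000 / 0.1200
  = 83333.33 plants/ha


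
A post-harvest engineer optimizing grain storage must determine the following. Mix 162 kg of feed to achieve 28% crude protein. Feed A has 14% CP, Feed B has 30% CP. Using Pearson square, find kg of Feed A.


parts_A = CP_b - target = 30 - 28 = 2
parts_B = target - CP_a = 28 - 14 = 14
total_parts = 2 + 14 = 16
Feed A = 162 * 2 / 16 = 20.25 kg
Feed B = 162 * 14 / 16 = 141.75 kg

20.25 kg


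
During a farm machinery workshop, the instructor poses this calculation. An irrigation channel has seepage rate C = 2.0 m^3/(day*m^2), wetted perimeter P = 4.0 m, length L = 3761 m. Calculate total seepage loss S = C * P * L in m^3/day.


S = C * P * L
  = 2.0 * 4.0 * 3761
  = 30088 m^3/day


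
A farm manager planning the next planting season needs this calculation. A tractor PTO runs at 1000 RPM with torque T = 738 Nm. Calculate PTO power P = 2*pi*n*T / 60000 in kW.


P = 2*pi*n*T / 60000
  = 2*pi * 1000 * 738 / 60000
  = 4636990.76 / 60000
  = 77.28 kW


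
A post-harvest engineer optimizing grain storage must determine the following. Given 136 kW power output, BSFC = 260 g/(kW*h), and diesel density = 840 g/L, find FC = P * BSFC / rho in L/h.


FC = P * BSFC / rho_fuel
   = 136 * 260 / 840
   = 35360 / 840
   = 42.10 L/h


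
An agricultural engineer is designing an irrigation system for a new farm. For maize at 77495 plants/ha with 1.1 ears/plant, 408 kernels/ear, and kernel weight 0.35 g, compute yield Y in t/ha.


Y = density * ears * kernels * kw
  = 77495 * 1.1 * 408 * 0.35 g/ha
  = 12172914.60 g/ha
  = 12172.91 kg/ha = 12.17 t/ha


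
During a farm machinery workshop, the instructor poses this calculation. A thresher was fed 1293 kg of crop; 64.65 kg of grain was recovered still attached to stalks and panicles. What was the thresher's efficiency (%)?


eta = (total - unthreshed) / total * 100
    = (1293 - 64.65) / 1293 * 100
    = 1228.35 / 1293 * 100
    = 95%


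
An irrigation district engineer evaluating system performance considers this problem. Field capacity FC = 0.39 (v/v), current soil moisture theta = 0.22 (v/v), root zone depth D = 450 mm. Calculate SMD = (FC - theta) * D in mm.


SMD = (FC - theta) * D
    = (0.39 - 0.22) * 450
    = 0.170 * 450
    = 76.50 mm


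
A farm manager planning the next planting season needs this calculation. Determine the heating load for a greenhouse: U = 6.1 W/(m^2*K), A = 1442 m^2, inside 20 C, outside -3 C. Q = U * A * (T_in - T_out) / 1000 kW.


dT = 20 - (-3) = 23 K
Q = U * A * dT
  = 6.1 * 1442 * 23
  = 202312.60 W = 202.31 kW


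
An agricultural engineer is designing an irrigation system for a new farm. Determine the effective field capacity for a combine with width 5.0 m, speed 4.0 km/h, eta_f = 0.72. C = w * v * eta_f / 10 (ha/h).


C = w * v * eta_f / 10
  = 5.0 * 4.0 * 0.72 / 10
  = 14.40 / 10
  = 1.44 ha/h


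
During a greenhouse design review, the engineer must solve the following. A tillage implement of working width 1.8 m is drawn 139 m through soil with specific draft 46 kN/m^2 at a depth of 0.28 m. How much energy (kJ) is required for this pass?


E = k * d * w * L
  = 46 * 0.28 * 1.8 * 139
  = 3222.58 kJ
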